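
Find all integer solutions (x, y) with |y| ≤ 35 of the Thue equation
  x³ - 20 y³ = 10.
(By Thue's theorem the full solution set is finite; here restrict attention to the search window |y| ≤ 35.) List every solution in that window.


The equation is x³ - 20y³ = 10. For fixed y, x³ = 20·y³ + 10, so a solution requires the RHS to be a perfect cube.
Strategy: iterate y from -35 to 35, compute RHS = 20·y³ + 10, and check whether it is a (positive or negative) perfect cube.
Check small values of y:
  y = 0: RHS = 10 is not a perfect cube.
  y = 1: RHS = 30 is not a perfect cube.
  y = -1: RHS = -10 is not a perfect cube.
  y = 2: RHS = 170 is not a perfect cube.
  y = -2: RHS = -150 is not a perfect cube.
  y = 3: RHS = 550 is not a perfect cube.
  y = -3: RHS = -530 is not a perfect cube.
Continuing the search up to |y| = 35 finds no solutions either.
No (x, y) in the scanned range satisfies the equation.

No integer solutions with |y| ≤ 35.


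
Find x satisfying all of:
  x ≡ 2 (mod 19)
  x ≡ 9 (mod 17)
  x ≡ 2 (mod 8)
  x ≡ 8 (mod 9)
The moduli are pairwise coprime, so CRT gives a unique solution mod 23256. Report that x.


Product of moduli M = 19 · 17 · 8 · 9 = 23256.
Merge one congruence at a time:
  Start: x ≡ 2 (mod 19).
  Combine with x ≡ 9 (mod 17); new modulus lcm = 323.
    Write x = 2 + 19·t and substitute into x ≡ 9 (mod 17): 19·t ≡ 9 − 2 = 7 (mod 17).
    Reduce coefficients mod 17: 2·t ≡ 7 (mod 17).
    The inverse of 2 mod 17 is 9 (since 2·9 = 18 = 1·17 + 1), so t ≡ 9·7 = 63 ≡ 12 (mod 17).
    Then x = 2 + 19·12 = 230, valid modulo lcm(19, 17) = 323: x ≡ 230 (mod 323).
  Combine with x ≡ 2 (mod 8); new modulus lcm = 2584.
    Write x = 230 + 323·t and substitute into x ≡ 2 (mod 8): 323·t ≡ 2 − 230 = -228 (mod 8).
    Reduce coefficients mod 8: 3·t ≡ 4 (mod 8).
    The inverse of 3 mod 8 is 3 (since 3·3 = 9 = 1·8 + 1), so t ≡ 3·4 = 12 ≡ 4 (mod 8).
    Then x = 230 + 323·4 = 1522, valid modulo lcm(323, 8) = 2584: x ≡ 1522 (mod 2584).
  Combine with x ≡ 8 (mod 9); new modulus lcm = 23256.
    Write x = 1522 + 2584·t and substitute into x ≡ 8 (mod 9): 2584·t ≡ 8 − 1522 = -1514 (mod 9).
    Reduce coefficients mod 9: 1·t ≡ 7 (mod 9).
    So t ≡ 7 (mod 9).
    Then x = 1522 + 2584·7 = 19610, valid modulo lcm(2584, 9) = 23256: x ≡ 19610 (mod 23256).
Verify against each original: 19610 mod 19 = 2, 19610 mod 17 = 9, 19610 mod 8 = 2, 19610 mod 9 = 8.

x ≡ 19610 (mod 23256).


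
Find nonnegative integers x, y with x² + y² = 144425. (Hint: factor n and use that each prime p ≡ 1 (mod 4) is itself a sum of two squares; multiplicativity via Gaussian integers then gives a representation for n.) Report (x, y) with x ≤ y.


Step 1: Factor n = 144425 = 5^2 · 53 · 109.
Step 2: Check the mod-4 condition on each prime factor: 5 ≡ 1 (mod 4), exponent 2; 53 ≡ 1 (mod 4), exponent 1; 109 ≡ 1 (mod 4), exponent 1.
All primes ≡ 3 (mod 4) appear to even exponent (or don't appear), so by the two-squares theorem n IS expressible as a sum of two squares.
Step 3: Build a representation. Group n = k² · m with k = 5 and m = 53 · 109 = 5777 (a product of primes ≡ 1 (mod 4)); a representation of m scales to one of n via (k·x)² + (k·y)² = k²(x² + y²). Each prime p ≡ 1 (mod 4) is itself a sum of two squares; find a² by testing p − a² for a perfect square:
  53: 53 − 1² = 52, 53 − 2² = 49 = 7² ⇒ 53 = 2² + 7².
  109: 109 − 1² = 108, 109 − 2² = 105, 109 − 3² = 100 = 10² ⇒ 109 = 3² + 10².
  Combine using the Brahmagupta–Fibonacci identity (a² + b²)(c² + d²) = (ac − bd)² + (ad + bc)² = (ac + bd)² + (ad − bc)²:
  53 · 109 = 5777: from (2² + 7²)(3² + 10²), take (2·3 − 7·10, 2·10 + 7·3) = (6 − 70, 20 + 21) = (-64, 41); dropping signs (only squares matter) gives (64, 41); check 64² + 41² = 4096 + 1681 = 5777 ✓.
  Scale by k = 5: (5·64, 5·41) = (320, 205).
Step 4: Order so x ≤ y and verify: 205² + 320² = 42025 + 102400 = 144425 = n. ✓

n = 144425 = 205² + 320² (one valid representation with x ≤ y).


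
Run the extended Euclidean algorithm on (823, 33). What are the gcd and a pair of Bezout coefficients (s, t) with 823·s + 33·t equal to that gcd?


Euclidean algorithm on (823, 33) — divide until remainder is 0:
  823 = 24 · 33 + 31
  33 = 1 · 31 + 2
  31 = 15 · 2 + 1
  2 = 2 · 1 + 0
gcd(823, 33) = 1.
Track Bezout coefficients alongside the remainders: start with r₀ = 823 = a·1 + b·0 (s = 1, t = 0) and r₁ = 33 = a·0 + b·1 (s = 0, t = 1); each new remainder r_{k+1} = r_{k-1} − q_k·r_k inherits s_{k+1} = s_{k-1} − q_k·s_k, t_{k+1} = t_{k-1} − q_k·t_k, so r_k = a·s_k + b·t_k at every step:
  q = 24: r = 31, s = 1 − 24·0 = 1, t = 0 − 24·1 = -24  (check: 823·1 + 33·(-24) = 31)
  q = 1: r = 2, s = 0 − 1·1 = -1, t = 1 − 1·(-24) = 25  (check: 823·(-1) + 33·25 = 2)
  q = 15: r = 1, s = 1 − 15·(-1) = 16, t = -24 − 15·25 = -399  (check: 823·16 + 33·(-399) = 1)
The row with r = 1 (the gcd) gives the Bezout coefficients s = 16, t = -399.
Result: 823 · (16) + 33 · (-399) = 1.

gcd(823, 33) = 1; s = 16, t = -399 (check: 823·16 + 33·(-399) = 1).


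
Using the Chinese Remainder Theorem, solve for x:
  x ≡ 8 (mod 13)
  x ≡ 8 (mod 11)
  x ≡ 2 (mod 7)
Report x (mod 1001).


Moduli 13, 11, 7 are pairwise coprime; by CRT there is a unique solution modulo M = 13 · 11 · 7 = 1001.
Solve pairwise, accumulating the modulus:
  Start with x ≡ 8 (mod 13).
  Combine with x ≡ 8 (mod 11): since gcd(13, 11) = 1, we get a unique residue mod 143.
    Write x = 8 + 13·t and substitute into x ≡ 8 (mod 11): 13·t ≡ 8 − 8 = 0 (mod 11).
    Reduce coefficients mod 11: 2·t ≡ 0 (mod 11).
    The inverse of 2 mod 11 is 6 (since 2·6 = 12 = 1·11 + 1), so t ≡ 6·0 = 0 ≡ 0 (mod 11).
    Then x = 8 + 13·0 = 8, valid modulo lcm(13, 11) = 143: x ≡ 8 (mod 143).
  Combine with x ≡ 2 (mod 7): since gcd(143, 7) = 1, we get a unique residue mod 1001.
    Write x = 8 + 143·t and substitute into x ≡ 2 (mod 7): 143·t ≡ 2 − 8 = -6 (mod 7).
    Reduce coefficients mod 7: 3·t ≡ 1 (mod 7).
    The inverse of 3 mod 7 is 5 (since 3·5 = 15 = 2·7 + 1), so t ≡ 5·1 = 5 ≡ 5 (mod 7).
    Then x = 8 + 143·5 = 723, valid modulo lcm(143, 7) = 1001: x ≡ 723 (mod 1001).
Verify: 723 mod 13 = 8 ✓, 723 mod 11 = 8 ✓, 723 mod 7 = 2 ✓.

x ≡ 723 (mod 1001).


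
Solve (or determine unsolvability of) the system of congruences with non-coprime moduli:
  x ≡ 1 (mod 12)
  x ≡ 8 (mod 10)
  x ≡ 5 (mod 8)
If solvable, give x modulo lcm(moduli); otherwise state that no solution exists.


Moduli 12, 10, 8 are not pairwise coprime, so CRT works modulo lcm(m_i) when all pairwise compatibility conditions hold.
Pairwise compatibility: gcd(m_i, m_j) must divide a_i - a_j for every pair.
Merge one congruence at a time:
  Start: x ≡ 1 (mod 12).
  Combine with x ≡ 8 (mod 10): gcd(12, 10) = 2, and 8 - 1 = 7 is NOT divisible by 2.
    ⇒ system is inconsistent (no integer solution).

No solution (the system is inconsistent).


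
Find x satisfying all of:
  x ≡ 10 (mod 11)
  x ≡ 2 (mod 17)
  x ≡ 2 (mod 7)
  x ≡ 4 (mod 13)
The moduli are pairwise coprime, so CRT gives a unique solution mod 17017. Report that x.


Product of moduli M = 11 · 17 · 7 · 13 = 17017.
Merge one congruence at a time:
  Start: x ≡ 10 (mod 11).
  Combine with x ≡ 2 (mod 17); new modulus lcm = 187.
    Write x = 10 + 11·t and substitute into x ≡ 2 (mod 17): 11·t ≡ 2 − 10 = -8 (mod 17).
    Reduce coefficients mod 17: 11·t ≡ 9 (mod 17).
    The inverse of 11 mod 17 is 14 (since 11·14 = 154 = 9·17 + 1), so t ≡ 14·9 = 126 ≡ 7 (mod 17).
    Then x = 10 + 11·7 = 87, valid modulo lcm(11, 17) = 187: x ≡ 87 (mod 187).
  Combine with x ≡ 2 (mod 7); new modulus lcm = 1309.
    Write x = 87 + 187·t and substitute into x ≡ 2 (mod 7): 187·t ≡ 2 − 87 = -85 (mod 7).
    Reduce coefficients mod 7: 5·t ≡ 6 (mod 7).
    The inverse of 5 mod 7 is 3 (since 5·3 = 15 = 2·7 + 1), so t ≡ 3·6 = 18 ≡ 4 (mod 7).
    Then x = 87 + 187·4 = 835, valid modulo lcm(187, 7) = 1309: x ≡ 835 (mod 1309).
  Combine with x ≡ 4 (mod 13); new modulus lcm = 17017.
    Write x = 835 + 1309·t and substitute into x ≡ 4 (mod 13): 1309·t ≡ 4 − 835 = -831 (mod 13).
    Reduce coefficients mod 13: 9·t ≡ 1 (mod 13).
    The inverse of 9 mod 13 is 3 (since 9·3 = 27 = 2·13 + 1), so t ≡ 3·1 = 3 ≡ 3 (mod 13).
    Then x = 835 + 1309·3 = 4762, valid modulo lcm(1309, 13) = 17017: x ≡ 4762 (mod 17017).
Verify against each original: 4762 mod 11 = 10, 4762 mod 17 = 2, 4762 mod 7 = 2, 4762 mod 13 = 4.

x ≡ 4762 (mod 17017).


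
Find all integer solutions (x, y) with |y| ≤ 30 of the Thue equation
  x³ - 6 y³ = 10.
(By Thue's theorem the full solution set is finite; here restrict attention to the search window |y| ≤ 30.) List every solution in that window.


The equation is x³ - 6y³ = 10. For fixed y, x³ = 6·y³ + 10, so a solution requires the RHS to be a perfect cube.
Strategy: iterate y from -30 to 30, compute RHS = 6·y³ + 10, and check whether it is a (positive or negative) perfect cube.
Check small values of y:
  y = 0: RHS = 10 is not a perfect cube.
  y = 1: RHS = 16 is not a perfect cube.
  y = -1: RHS = 4 is not a perfect cube.
  y = 2: RHS = 58 is not a perfect cube.
  y = -2: RHS = -38 is not a perfect cube.
  y = 3: RHS = 172 is not a perfect cube.
  y = -3: RHS = -152 is not a perfect cube.
Continuing the search up to |y| = 30 finds no solutions either.
No (x, y) in the scanned range satisfies the equation.

No integer solutions with |y| ≤ 30.


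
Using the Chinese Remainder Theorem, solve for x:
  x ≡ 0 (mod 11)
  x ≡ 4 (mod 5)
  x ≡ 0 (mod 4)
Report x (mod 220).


Moduli 11, 5, 4 are pairwise coprime; by CRT there is a unique solution modulo M = 11 · 5 · 4 = 220.
Solve pairwise, accumulating the modulus:
  Start with x ≡ 0 (mod 11).
  Combine with x ≡ 4 (mod 5): since gcd(11, 5) = 1, we get a unique residue mod 55.
    Write x = 0 + 11·t and substitute into x ≡ 4 (mod 5): 11·t ≡ 4 − 0 = 4 (mod 5).
    Reduce coefficients mod 5: 1·t ≡ 4 (mod 5).
    So t ≡ 4 (mod 5).
    Then x = 0 + 11·4 = 44, valid modulo lcm(11, 5) = 55: x ≡ 44 (mod 55).
  Combine with x ≡ 0 (mod 4): since gcd(55, 4) = 1, we get a unique residue mod 220.
    Write x = 44 + 55·t and substitute into x ≡ 0 (mod 4): 55·t ≡ 0 − 44 = -44 (mod 4).
    Reduce coefficients mod 4: 3·t ≡ 0 (mod 4).
    The inverse of 3 mod 4 is 3 (since 3·3 = 9 = 2·4 + 1), so t ≡ 3·0 = 0 ≡ 0 (mod 4).
    Then x = 44 + 55·0 = 44, valid modulo lcm(55, 4) = 220: x ≡ 44 (mod 220).
Verify: 44 mod 11 = 0 ✓, 44 mod 5 = 4 ✓, 44 mod 4 = 0 ✓.

x ≡ 44 (mod 220).


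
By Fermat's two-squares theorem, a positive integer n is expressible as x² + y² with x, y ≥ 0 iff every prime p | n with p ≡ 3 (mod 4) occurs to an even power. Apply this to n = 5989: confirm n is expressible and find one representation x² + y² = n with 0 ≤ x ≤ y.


Step 1: Factor n = 5989 = 53 · 113.
Step 2: Check the mod-4 condition on each prime factor: 53 ≡ 1 (mod 4), exponent 1; 113 ≡ 1 (mod 4), exponent 1.
All primes ≡ 3 (mod 4) appear to even exponent (or don't appear), so by the two-squares theorem n IS expressible as a sum of two squares.
Step 3: Build a representation. Here n = 53 · 113 is a product of primes ≡ 1 (mod 4). Each prime p ≡ 1 (mod 4) is itself a sum of two squares; find a² by testing p − a² for a perfect square:
  53: 53 − 1² = 52, 53 − 2² = 49 = 7² ⇒ 53 = 2² + 7².
  113: 113 − 1² = 112, 113 − 2² = 109, 113 − 3² = 104, 113 − 4² = 97, 113 − 5² = 88, 113 − 6² = 77, 113 − 7² = 64 = 8² ⇒ 113 = 7² + 8².
  Combine using the Brahmagupta–Fibonacci identity (a² + b²)(c² + d²) = (ac − bd)² + (ad + bc)² = (ac + bd)² + (ad − bc)²:
  53 · 113 = 5989: from (2² + 7²)(7² + 8²), take (2·7 − 7·8, 2·8 + 7·7) = (14 − 56, 16 + 49) = (-42, 65); dropping signs (only squares matter) gives (42, 65); check 42² + 65² = 1764 + 4225 = 5989 ✓.
Step 4: Order so x ≤ y and verify: 42² + 65² = 1764 + 4225 = 5989 = n. ✓

n = 5989 = 42² + 65² (one valid representation with x ≤ y).


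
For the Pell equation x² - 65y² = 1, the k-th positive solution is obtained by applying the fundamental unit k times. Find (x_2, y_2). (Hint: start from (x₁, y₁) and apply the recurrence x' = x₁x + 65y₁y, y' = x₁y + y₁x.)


Step 1: Find the fundamental solution (x₁, y₁) of x² - 65y² = 1.
  Expand √65 as a continued fraction. a₀ = ⌊√65⌋ = 8; iterate m_{k+1} = d_k·a_k − m_k, d_{k+1} = (65 − m_{k+1}²)/d_k, a_{k+1} = ⌊(a₀ + m_{k+1})/d_{k+1}⌋ (starting m₀ = 0, d₀ = 1), with convergents p_k = a_k·p_{k-1} + p_{k-2}, q_k = a_k·q_{k-1} + q_{k-2} (p₋₁ = 1, q₋₁ = 0):
  k = 0: a₀ = 8; p₀/q₀ = 8/1; p₀² − 65·q₀² = 64 − 65 = -1.
  k = 1: m = 8, d = 1, a = ⌊(8 + 8)/1⌋ = 16; p/q = (16·8 + 1)/(16·1 + 0) = 129/16; p² − 65·q² = 16641 − 16640 = 1.
  The first convergent with p² − 65·q² = 1 gives the fundamental solution (x₁, y₁) = (129, 16).
Step 2: Apply the recurrence (x_{n+1}, y_{n+1}) = (x₁x_n + 65y₁y_n, x₁y_n + y₁x_n) repeatedly.
  From (x_1, y_1) = (129, 16): x_2 = 129·129 + 65·16·16 = 33281; y_2 = 129·16 + 16·129 = 4128.
Step 3: Verify x_2² - 65·y_2² = 1107624961 - 1107624960 = 1 (should be 1). ✓

(x_1, y_1) = (129, 16); (x_2, y_2) = (33281, 4128).


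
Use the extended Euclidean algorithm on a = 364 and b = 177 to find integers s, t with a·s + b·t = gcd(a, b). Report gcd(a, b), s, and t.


Euclidean algorithm on (364, 177) — divide until remainder is 0:
  364 = 2 · 177 + 10
  177 = 17 · 10 + 7
  10 = 1 · 7 + 3
  7 = 2 · 3 + 1
  3 = 3 · 1 + 0
gcd(364, 177) = 1.
Track Bezout coefficients alongside the remainders: start with r₀ = 364 = a·1 + b·0 (s = 1, t = 0) and r₁ = 177 = a·0 + b·1 (s = 0, t = 1); each new remainder r_{k+1} = r_{k-1} − q_k·r_k inherits s_{k+1} = s_{k-1} − q_k·s_k, t_{k+1} = t_{k-1} − q_k·t_k, so r_k = a·s_k + b·t_k at every step:
  q = 2: r = 10, s = 1 − 2·0 = 1, t = 0 − 2·1 = -2  (check: 364·1 + 177·(-2) = 10)
  q = 17: r = 7, s = 0 − 17·1 = -17, t = 1 − 17·(-2) = 35  (check: 364·(-17) + 177·35 = 7)
  q = 1: r = 3, s = 1 − 1·(-17) = 18, t = -2 − 1·35 = -37  (check: 364·18 + 177·(-37) = 3)
  q = 2: r = 1, s = -17 − 2·18 = -53, t = 35 − 2·(-37) = 109  (check: 364·(-53) + 177·109 = 1)
The row with r = 1 (the gcd) gives the Bezout coefficients s = -53, t = 109.
Result: 364 · (-53) + 177 · (109) = 1.

gcd(364, 177) = 1; s = -53, t = 109 (check: 364·(-53) + 177·109 = 1).


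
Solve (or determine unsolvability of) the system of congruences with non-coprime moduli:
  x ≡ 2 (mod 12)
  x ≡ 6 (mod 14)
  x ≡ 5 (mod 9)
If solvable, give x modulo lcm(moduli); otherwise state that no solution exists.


Moduli 12, 14, 9 are not pairwise coprime, so CRT works modulo lcm(m_i) when all pairwise compatibility conditions hold.
Pairwise compatibility: gcd(m_i, m_j) must divide a_i - a_j for every pair.
Merge one congruence at a time:
  Start: x ≡ 2 (mod 12).
  Combine with x ≡ 6 (mod 14): gcd(12, 14) = 2; 6 - 2 = 4, which IS divisible by 2, so compatible.
    Write x = 2 + 12·t and substitute into x ≡ 6 (mod 14): 12·t ≡ 6 − 2 = 4 (mod 14).
    Divide the congruence (and modulus) by g = 2: 6·t ≡ 2 (mod 7).
    The inverse of 6 mod 7 is 6 (since 6·6 = 36 = 5·7 + 1), so t ≡ 6·2 = 12 ≡ 5 (mod 7).
    Then x = 2 + 12·5 = 62, valid modulo lcm(12, 14) = 84: x ≡ 62 (mod 84).
  Combine with x ≡ 5 (mod 9): gcd(84, 9) = 3; 5 - 62 = -57, which IS divisible by 3, so compatible.
    Write x = 62 + 84·t and substitute into x ≡ 5 (mod 9): 84·t ≡ 5 − 62 = -57 (mod 9).
    Divide the congruence (and modulus) by g = 3: 28·t ≡ -19 (mod 3).
    Reduce coefficients mod 3: 1·t ≡ 2 (mod 3).
    So t ≡ 2 (mod 3).
    Then x = 62 + 84·2 = 230, valid modulo lcm(84, 9) = 252: x ≡ 230 (mod 252).
Verify: 230 mod 12 = 2, 230 mod 14 = 6, 230 mod 9 = 5.

x ≡ 230 (mod 252).


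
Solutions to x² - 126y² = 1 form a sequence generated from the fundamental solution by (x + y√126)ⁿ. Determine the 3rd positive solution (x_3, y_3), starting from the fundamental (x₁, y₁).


Step 1: Find the fundamental solution (x₁, y₁) of x² - 126y² = 1.
  Expand √126 as a continued fraction. a₀ = ⌊√126⌋ = 11; iterate m_{k+1} = d_k·a_k − m_k, d_{k+1} = (126 − m_{k+1}²)/d_k, a_{k+1} = ⌊(a₀ + m_{k+1})/d_{k+1}⌋ (starting m₀ = 0, d₀ = 1), with convergents p_k = a_k·p_{k-1} + p_{k-2}, q_k = a_k·q_{k-1} + q_{k-2} (p₋₁ = 1, q₋₁ = 0):
  k = 0: a₀ = 11; p₀/q₀ = 11/1; p₀² − 126·q₀² = 121 − 126 = -5.
  k = 1: m = 11, d = 5, a = ⌊(11 + 11)/5⌋ = 4; p/q = (4·11 + 1)/(4·1 + 0) = 45/4; p² − 126·q² = 2025 − 2016 = 9.
  k = 2: m = 9, d = 9, a = ⌊(11 + 9)/9⌋ = 2; p/q = (2·45 + 11)/(2·4 + 1) = 101/9; p² − 126·q² = 10201 − 10206 = -5.
  k = 3: m = 9, d = 5, a = ⌊(11 + 9)/5⌋ = 4; p/q = (4·101 + 45)/(4·9 + 4) = 449/40; p² − 126·q² = 201601 − 201600 = 1.
  The first convergent with p² − 126·q² = 1 gives the fundamental solution (x₁, y₁) = (449, 40).
Step 2: Apply the recurrence (x_{n+1}, y_{n+1}) = (x₁x_n + 126y₁y_n, x₁y_n + y₁x_n) repeatedly.
  From (x_1, y_1) = (449, 40): x_2 = 449·449 + 126·40·40 = 403201; y_2 = 449·40 + 40·449 = 35920.
  From (x_2, y_2) = (403201, 35920): x_3 = 449·403201 + 126·40·35920 = 362074049; y_3 = 449·35920 + 40·403201 = 32256120.
Step 3: Verify x_3² - 126·y_3² = 131097616959254401 - 131097616959254400 = 1 (should be 1). ✓

(x_1, y_1) = (449, 40); (x_3, y_3) = (362074049, 32256120).


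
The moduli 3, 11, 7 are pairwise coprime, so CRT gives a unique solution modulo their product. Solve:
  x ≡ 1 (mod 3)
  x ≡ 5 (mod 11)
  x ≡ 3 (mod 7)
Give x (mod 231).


Moduli 3, 11, 7 are pairwise coprime; by CRT there is a unique solution modulo M = 3 · 11 · 7 = 231.
Solve pairwise, accumulating the modulus:
  Start with x ≡ 1 (mod 3).
  Combine with x ≡ 5 (mod 11): since gcd(3, 11) = 1, we get a unique residue mod 33.
    Write x = 1 + 3·t and substitute into x ≡ 5 (mod 11): 3·t ≡ 5 − 1 = 4 (mod 11).
    The inverse of 3 mod 11 is 4 (since 3·4 = 12 = 1·11 + 1), so t ≡ 4·4 = 16 ≡ 5 (mod 11).
    Then x = 1 + 3·5 = 16, valid modulo lcm(3, 11) = 33: x ≡ 16 (mod 33).
  Combine with x ≡ 3 (mod 7): since gcd(33, 7) = 1, we get a unique residue mod 231.
    Write x = 16 + 33·t and substitute into x ≡ 3 (mod 7): 33·t ≡ 3 − 16 = -13 (mod 7).
    Reduce coefficients mod 7: 5·t ≡ 1 (mod 7).
    The inverse of 5 mod 7 is 3 (since 5·3 = 15 = 2·7 + 1), so t ≡ 3·1 = 3 ≡ 3 (mod 7).
    Then x = 16 + 33·3 = 115, valid modulo lcm(33, 7) = 231: x ≡ 115 (mod 231).
Verify: 115 mod 3 = 1 ✓, 115 mod 11 = 5 ✓, 115 mod 7 = 3 ✓.

x ≡ 115 (mod 231).


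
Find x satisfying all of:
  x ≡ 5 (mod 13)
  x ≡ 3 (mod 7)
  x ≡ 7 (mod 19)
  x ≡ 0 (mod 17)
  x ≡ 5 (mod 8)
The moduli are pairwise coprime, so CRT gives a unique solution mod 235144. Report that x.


Product of moduli M = 13 · 7 · 19 · 17 · 8 = 235144.
Merge one congruence at a time:
  Start: x ≡ 5 (mod 13).
  Combine with x ≡ 3 (mod 7); new modulus lcm = 91.
    Write x = 5 + 13·t and substitute into x ≡ 3 (mod 7): 13·t ≡ 3 − 5 = -2 (mod 7).
    Reduce coefficients mod 7: 6·t ≡ 5 (mod 7).
    The inverse of 6 mod 7 is 6 (since 6·6 = 36 = 5·7 + 1), so t ≡ 6·5 = 30 ≡ 2 (mod 7).
    Then x = 5 + 13·2 = 31, valid modulo lcm(13, 7) = 91: x ≡ 31 (mod 91).
  Combine with x ≡ 7 (mod 19); new modulus lcm = 1729.
    Write x = 31 + 91·t and substitute into x ≡ 7 (mod 19): 91·t ≡ 7 − 31 = -24 (mod 19).
    Reduce coefficients mod 19: 15·t ≡ 14 (mod 19).
    The inverse of 15 mod 19 is 14 (since 15·14 = 210 = 11·19 + 1), so t ≡ 14·14 = 196 ≡ 6 (mod 19).
    Then x = 31 + 91·6 = 577, valid modulo lcm(91, 19) = 1729: x ≡ 577 (mod 1729).
  Combine with x ≡ 0 (mod 17); new modulus lcm = 29393.
    Write x = 577 + 1729·t and substitute into x ≡ 0 (mod 17): 1729·t ≡ 0 − 577 = -577 (mod 17).
    Reduce coefficients mod 17: 12·t ≡ 1 (mod 17).
    The inverse of 12 mod 17 is 10 (since 12·10 = 120 = 7·17 + 1), so t ≡ 10·1 = 10 ≡ 10 (mod 17).
    Then x = 577 + 1729·10 = 17867, valid modulo lcm(1729, 17) = 29393: x ≡ 17867 (mod 29393).
  Combine with x ≡ 5 (mod 8); new modulus lcm = 235144.
    Write x = 17867 + 29393·t and substitute into x ≡ 5 (mod 8): 29393·t ≡ 5 − 17867 = -17862 (mod 8).
    Reduce coefficients mod 8: 1·t ≡ 2 (mod 8).
    So t ≡ 2 (mod 8).
    Then x = 17867 + 29393·2 = 76653, valid modulo lcm(29393, 8) = 235144: x ≡ 76653 (mod 235144).
Verify against each original: 76653 mod 13 = 5, 76653 mod 7 = 3, 76653 mod 19 = 7, 76653 mod 17 = 0, 76653 mod 8 = 5.

x ≡ 76653 (mod 235144).


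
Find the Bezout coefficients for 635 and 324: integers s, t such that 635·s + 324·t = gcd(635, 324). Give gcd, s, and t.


Euclidean algorithm on (635, 324) — divide until remainder is 0:
  635 = 1 · 324 + 311
  324 = 1 · 311 + 13
  311 = 23 · 13 + 12
  13 = 1 · 12 + 1
  12 = 12 · 1 + 0
gcd(635, 324) = 1.
Track Bezout coefficients alongside the remainders: start with r₀ = 635 = a·1 + b·0 (s = 1, t = 0) and r₁ = 324 = a·0 + b·1 (s = 0, t = 1); each new remainder r_{k+1} = r_{k-1} − q_k·r_k inherits s_{k+1} = s_{k-1} − q_k·s_k, t_{k+1} = t_{k-1} − q_k·t_k, so r_k = a·s_k + b·t_k at every step:
  q = 1: r = 311, s = 1 − 1·0 = 1, t = 0 − 1·1 = -1  (check: 635·1 + 324·(-1) = 311)
  q = 1: r = 13, s = 0 − 1·1 = -1, t = 1 − 1·(-1) = 2  (check: 635·(-1) + 324·2 = 13)
  q = 23: r = 12, s = 1 − 23·(-1) = 24, t = -1 − 23·2 = -47  (check: 635·24 + 324·(-47) = 12)
  q = 1: r = 1, s = -1 − 1·24 = -25, t = 2 − 1·(-47) = 49  (check: 635·(-25) + 324·49 = 1)
The row with r = 1 (the gcd) gives the Bezout coefficients s = -25, t = 49.
Result: 635 · (-25) + 324 · (49) = 1.

gcd(635, 324) = 1; s = -25, t = 49 (check: 635·(-25) + 324·49 = 1).


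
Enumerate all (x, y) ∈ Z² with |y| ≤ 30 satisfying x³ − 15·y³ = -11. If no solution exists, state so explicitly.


The equation is x³ - 15y³ = -11. For fixed y, x³ = 15·y³ − 11, so a solution requires the RHS to be a perfect cube.
Strategy: iterate y from -30 to 30, compute RHS = 15·y³ − 11, and check whether it is a (positive or negative) perfect cube.
Check small values of y:
  y = 0: RHS = -11 is not a perfect cube.
  y = 1: RHS = 4 is not a perfect cube.
  y = -1: RHS = -26 is not a perfect cube.
  y = 2: RHS = 109 is not a perfect cube.
  y = -2: RHS = -131 is not a perfect cube.
  y = 3: RHS = 394 is not a perfect cube.
  y = -3: RHS = -416 is not a perfect cube.
Continuing the search up to |y| = 30 finds no solutions either.
No (x, y) in the scanned range satisfies the equation.

No integer solutions with |y| ≤ 30.


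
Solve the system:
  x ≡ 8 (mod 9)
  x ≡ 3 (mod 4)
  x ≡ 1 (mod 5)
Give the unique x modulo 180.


Moduli 9, 4, 5 are pairwise coprime; by CRT there is a unique solution modulo M = 9 · 4 · 5 = 180.
Solve pairwise, accumulating the modulus:
  Start with x ≡ 8 (mod 9).
  Combine with x ≡ 3 (mod 4): since gcd(9, 4) = 1, we get a unique residue mod 36.
    Write x = 8 + 9·t and substitute into x ≡ 3 (mod 4): 9·t ≡ 3 − 8 = -5 (mod 4).
    Reduce coefficients mod 4: 1·t ≡ 3 (mod 4).
    So t ≡ 3 (mod 4).
    Then x = 8 + 9·3 = 35, valid modulo lcm(9, 4) = 36: x ≡ 35 (mod 36).
  Combine with x ≡ 1 (mod 5): since gcd(36, 5) = 1, we get a unique residue mod 180.
    Write x = 35 + 36·t and substitute into x ≡ 1 (mod 5): 36·t ≡ 1 − 35 = -34 (mod 5).
    Reduce coefficients mod 5: 1·t ≡ 1 (mod 5).
    So t ≡ 1 (mod 5).
    Then x = 35 + 36·1 = 71, valid modulo lcm(36, 5) = 180: x ≡ 71 (mod 180).
Verify: 71 mod 9 = 8 ✓, 71 mod 4 = 3 ✓, 71 mod 5 = 1 ✓.

x ≡ 71 (mod 180).


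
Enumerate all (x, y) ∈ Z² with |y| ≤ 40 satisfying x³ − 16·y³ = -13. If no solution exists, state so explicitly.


The equation is x³ - 16y³ = -13. For fixed y, x³ = 16·y³ − 13, so a solution requires the RHS to be a perfect cube.
Strategy: iterate y from -40 to 40, compute RHS = 16·y³ − 13, and check whether it is a (positive or negative) perfect cube.
Check small values of y:
  y = 0: RHS = -13 is not a perfect cube.
  y = 1: RHS = 3 is not a perfect cube.
  y = -1: RHS = -29 is not a perfect cube.
  y = 2: RHS = 115 is not a perfect cube.
  y = -2: RHS = -141 is not a perfect cube.
  y = 3: RHS = 419 is not a perfect cube.
  y = -3: RHS = -445 is not a perfect cube.
Continuing the search up to |y| = 40 finds no solutions either.
No (x, y) in the scanned range satisfies the equation.

No integer solutions with |y| ≤ 40.


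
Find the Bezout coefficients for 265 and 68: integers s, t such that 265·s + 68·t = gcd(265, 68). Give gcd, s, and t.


Euclidean algorithm on (265, 68) — divide until remainder is 0:
  265 = 3 · 68 + 61
  68 = 1 · 61 + 7
  61 = 8 · 7 + 5
  7 = 1 · 5 + 2
  5 = 2 · 2 + 1
  2 = 2 · 1 + 0
gcd(265, 68) = 1.
Track Bezout coefficients alongside the remainders: start with r₀ = 265 = a·1 + b·0 (s = 1, t = 0) and r₁ = 68 = a·0 + b·1 (s = 0, t = 1); each new remainder r_{k+1} = r_{k-1} − q_k·r_k inherits s_{k+1} = s_{k-1} − q_k·s_k, t_{k+1} = t_{k-1} − q_k·t_k, so r_k = a·s_k + b·t_k at every step:
  q = 3: r = 61, s = 1 − 3·0 = 1, t = 0 − 3·1 = -3  (check: 265·1 + 68·(-3) = 61)
  q = 1: r = 7, s = 0 − 1·1 = -1, t = 1 − 1·(-3) = 4  (check: 265·(-1) + 68·4 = 7)
  q = 8: r = 5, s = 1 − 8·(-1) = 9, t = -3 − 8·4 = -35  (check: 265·9 + 68·(-35) = 5)
  q = 1: r = 2, s = -1 − 1·9 = -10, t = 4 − 1·(-35) = 39  (check: 265·(-10) + 68·39 = 2)
  q = 2: r = 1, s = 9 − 2·(-10) = 29, t = -35 − 2·39 = -113  (check: 265·29 + 68·(-113) = 1)
The row with r = 1 (the gcd) gives the Bezout coefficients s = 29, t = -113.
Result: 265 · (29) + 68 · (-113) = 1.

gcd(265, 68) = 1; s = 29, t = -113 (check: 265·29 + 68·(-113) = 1).


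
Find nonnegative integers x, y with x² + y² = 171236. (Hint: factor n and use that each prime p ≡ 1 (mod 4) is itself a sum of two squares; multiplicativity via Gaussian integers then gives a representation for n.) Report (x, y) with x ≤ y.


Step 1: Factor n = 171236 = 2^2 · 13 · 37 · 89.
Step 2: Check the mod-4 condition on each prime factor: 2 = 2 (special); 13 ≡ 1 (mod 4), exponent 1; 37 ≡ 1 (mod 4), exponent 1; 89 ≡ 1 (mod 4), exponent 1.
All primes ≡ 3 (mod 4) appear to even exponent (or don't appear), so by the two-squares theorem n IS expressible as a sum of two squares.
Step 3: Build a representation. Group n = k² · m with k = 2 and m = 13 · 37 · 89 = 42809 (a product of primes ≡ 1 (mod 4)); a representation of m scales to one of n via (k·x)² + (k·y)² = k²(x² + y²). Each prime p ≡ 1 (mod 4) is itself a sum of two squares; find a² by testing p − a² for a perfect square:
  13: 13 − 1² = 12, 13 − 2² = 9 = 3² ⇒ 13 = 2² + 3².
  37: 37 − 1² = 36 = 6² ⇒ 37 = 1² + 6².
  89: 89 − 1² = 88, 89 − 2² = 85, 89 − 3² = 80, 89 − 4² = 73, 89 − 5² = 64 = 8² ⇒ 89 = 5² + 8².
  Combine using the Brahmagupta–Fibonacci identity (a² + b²)(c² + d²) = (ac − bd)² + (ad + bc)² = (ac + bd)² + (ad − bc)²:
  13 · 37 = 481: from (2² + 3²)(1² + 6²), take (2·1 − 3·6, 2·6 + 3·1) = (2 − 18, 12 + 3) = (-16, 15); dropping signs (only squares matter) gives (16, 15); check 16² + 15² = 256 + 225 = 481 ✓.
  481 · 89 = 42809: from (16² + 15²)(5² + 8²), take (16·5 − 15·8, 16·8 + 15·5) = (80 − 120, 128 + 75) = (-40, 203); dropping signs (only squares matter) gives (40, 203); check 40² + 203² = 1600 + 41209 = 42809 ✓.
  Scale by k = 2: (2·40, 2·203) = (80, 406).
Step 4: Order so x ≤ y and verify: 80² + 406² = 6400 + 164836 = 171236 = n. ✓

n = 171236 = 80² + 406² (one valid representation with x ≤ y).


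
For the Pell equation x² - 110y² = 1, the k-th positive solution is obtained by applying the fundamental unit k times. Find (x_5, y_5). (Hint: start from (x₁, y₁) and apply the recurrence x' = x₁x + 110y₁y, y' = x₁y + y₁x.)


Step 1: Find the fundamental solution (x₁, y₁) of x² - 110y² = 1.
  Expand √110 as a continued fraction. a₀ = ⌊√110⌋ = 10; iterate m_{k+1} = d_k·a_k − m_k, d_{k+1} = (110 − m_{k+1}²)/d_k, a_{k+1} = ⌊(a₀ + m_{k+1})/d_{k+1}⌋ (starting m₀ = 0, d₀ = 1), with convergents p_k = a_k·p_{k-1} + p_{k-2}, q_k = a_k·q_{k-1} + q_{k-2} (p₋₁ = 1, q₋₁ = 0):
  k = 0: a₀ = 10; p₀/q₀ = 10/1; p₀² − 110·q₀² = 100 − 110 = -10.
  k = 1: m = 10, d = 10, a = ⌊(10 + 10)/10⌋ = 2; p/q = (2·10 + 1)/(2·1 + 0) = 21/2; p² − 110·q² = 441 − 440 = 1.
  The first convergent with p² − 110·q² = 1 gives the fundamental solution (x₁, y₁) = (21, 2).
Step 2: Apply the recurrence (x_{n+1}, y_{n+1}) = (x₁x_n + 110y₁y_n, x₁y_n + y₁x_n) repeatedly.
  From (x_1, y_1) = (21, 2): x_2 = 21·21 + 110·2·2 = 881; y_2 = 21·2 + 2·21 = 84.
  From (x_2, y_2) = (881, 84): x_3 = 21·881 + 110·2·84 = 36981; y_3 = 21·84 + 2·881 = 3526.
  From (x_3, y_3) = (36981, 3526): x_4 = 21·36981 + 110·2·3526 = 1552321; y_4 = 21·3526 + 2·36981 = 148008.
  From (x_4, y_4) = (1552321, 148008): x_5 = 21·1552321 + 110·2·148008 = 65160501; y_5 = 21·148008 + 2·1552321 = 6212810.
Step 3: Verify x_5² - 110·y_5² = 4245890890571001 - 4245890890571000 = 1 (should be 1). ✓

(x_1, y_1) = (21, 2); (x_5, y_5) = (65160501, 6212810).


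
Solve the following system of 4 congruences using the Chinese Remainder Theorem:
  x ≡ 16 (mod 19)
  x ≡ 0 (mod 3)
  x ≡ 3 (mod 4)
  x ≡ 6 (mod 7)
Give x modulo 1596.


Product of moduli M = 19 · 3 · 4 · 7 = 1596.
Merge one congruence at a time:
  Start: x ≡ 16 (mod 19).
  Combine with x ≡ 0 (mod 3); new modulus lcm = 57.
    Write x = 16 + 19·t and substitute into x ≡ 0 (mod 3): 19·t ≡ 0 − 16 = -16 (mod 3).
    Reduce coefficients mod 3: 1·t ≡ 2 (mod 3).
    So t ≡ 2 (mod 3).
    Then x = 16 + 19·2 = 54, valid modulo lcm(19, 3) = 57: x ≡ 54 (mod 57).
  Combine with x ≡ 3 (mod 4); new modulus lcm = 228.
    Write x = 54 + 57·t and substitute into x ≡ 3 (mod 4): 57·t ≡ 3 − 54 = -51 (mod 4).
    Reduce coefficients mod 4: 1·t ≡ 1 (mod 4).
    So t ≡ 1 (mod 4).
    Then x = 54 + 57·1 = 111, valid modulo lcm(57, 4) = 228: x ≡ 111 (mod 228).
  Combine with x ≡ 6 (mod 7); new modulus lcm = 1596.
    Write x = 111 + 228·t and substitute into x ≡ 6 (mod 7): 228·t ≡ 6 − 111 = -105 (mod 7).
    Reduce coefficients mod 7: 4·t ≡ 0 (mod 7).
    The inverse of 4 mod 7 is 2 (since 4·2 = 8 = 1·7 + 1), so t ≡ 2·0 = 0 ≡ 0 (mod 7).
    Then x = 111 + 228·0 = 111, valid modulo lcm(228, 7) = 1596: x ≡ 111 (mod 1596).
Verify against each original: 111 mod 19 = 16, 111 mod 3 = 0, 111 mod 4 = 3, 111 mod 7 = 6.

x ≡ 111 (mod 1596).


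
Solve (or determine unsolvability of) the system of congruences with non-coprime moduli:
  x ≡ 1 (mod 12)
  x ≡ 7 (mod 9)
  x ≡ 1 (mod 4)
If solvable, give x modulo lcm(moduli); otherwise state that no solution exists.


Moduli 12, 9, 4 are not pairwise coprime, so CRT works modulo lcm(m_i) when all pairwise compatibility conditions hold.
Pairwise compatibility: gcd(m_i, m_j) must divide a_i - a_j for every pair.
Merge one congruence at a time:
  Start: x ≡ 1 (mod 12).
  Combine with x ≡ 7 (mod 9): gcd(12, 9) = 3; 7 - 1 = 6, which IS divisible by 3, so compatible.
    Write x = 1 + 12·t and substitute into x ≡ 7 (mod 9): 12·t ≡ 7 − 1 = 6 (mod 9).
    Divide the congruence (and modulus) by g = 3: 4·t ≡ 2 (mod 3).
    Reduce coefficients mod 3: 1·t ≡ 2 (mod 3).
    So t ≡ 2 (mod 3).
    Then x = 1 + 12·2 = 25, valid modulo lcm(12, 9) = 36: x ≡ 25 (mod 36).
  Combine with x ≡ 1 (mod 4): gcd(36, 4) = 4; 1 - 25 = -24, which IS divisible by 4, so compatible.
    Write x = 25 + 36·t and substitute into x ≡ 1 (mod 4): 36·t ≡ 1 − 25 = -24 (mod 4).
    Divide the congruence (and modulus) by g = 4: 9·t ≡ -6 (mod 1).
    Modulo 1 every t works; take t = 0.
    Then x = 25 + 36·0 = 25, valid modulo lcm(36, 4) = 36: x ≡ 25 (mod 36).
Verify: 25 mod 12 = 1, 25 mod 9 = 7, 25 mod 4 = 1.

x ≡ 25 (mod 36).


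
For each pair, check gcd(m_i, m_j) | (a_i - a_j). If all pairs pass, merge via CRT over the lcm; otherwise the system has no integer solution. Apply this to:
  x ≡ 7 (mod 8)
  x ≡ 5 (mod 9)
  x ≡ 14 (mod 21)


Moduli 8, 9, 21 are not pairwise coprime, so CRT works modulo lcm(m_i) when all pairwise compatibility conditions hold.
Pairwise compatibility: gcd(m_i, m_j) must divide a_i - a_j for every pair.
Merge one congruence at a time:
  Start: x ≡ 7 (mod 8).
  Combine with x ≡ 5 (mod 9): gcd(8, 9) = 1; 5 - 7 = -2, which IS divisible by 1, so compatible.
    Write x = 7 + 8·t and substitute into x ≡ 5 (mod 9): 8·t ≡ 5 − 7 = -2 (mod 9).
    Reduce coefficients mod 9: 8·t ≡ 7 (mod 9).
    The inverse of 8 mod 9 is 8 (since 8·8 = 64 = 7·9 + 1), so t ≡ 8·7 = 56 ≡ 2 (mod 9).
    Then x = 7 + 8·2 = 23, valid modulo lcm(8, 9) = 72: x ≡ 23 (mod 72).
  Combine with x ≡ 14 (mod 21): gcd(72, 21) = 3; 14 - 23 = -9, which IS divisible by 3, so compatible.
    Write x = 23 + 72·t and substitute into x ≡ 14 (mod 21): 72·t ≡ 14 − 23 = -9 (mod 21).
    Divide the congruence (and modulus) by g = 3: 24·t ≡ -3 (mod 7).
    Reduce coefficients mod 7: 3·t ≡ 4 (mod 7).
    The inverse of 3 mod 7 is 5 (since 3·5 = 15 = 2·7 + 1), so t ≡ 5·4 = 20 ≡ 6 (mod 7).
    Then x = 23 + 72·6 = 455, valid modulo lcm(72, 21) = 504: x ≡ 455 (mod 504).
Verify: 455 mod 8 = 7, 455 mod 9 = 5, 455 mod 21 = 14.

x ≡ 455 (mod 504).


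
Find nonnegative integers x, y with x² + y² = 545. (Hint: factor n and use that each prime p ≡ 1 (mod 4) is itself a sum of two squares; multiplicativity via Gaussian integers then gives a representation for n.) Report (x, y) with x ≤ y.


Step 1: Factor n = 545 = 5 · 109.
Step 2: Check the mod-4 condition on each prime factor: 5 ≡ 1 (mod 4), exponent 1; 109 ≡ 1 (mod 4), exponent 1.
All primes ≡ 3 (mod 4) appear to even exponent (or don't appear), so by the two-squares theorem n IS expressible as a sum of two squares.
Step 3: Build a representation. Here n = 5 · 109 is a product of primes ≡ 1 (mod 4). Each prime p ≡ 1 (mod 4) is itself a sum of two squares; find a² by testing p − a² for a perfect square:
  5: 5 − 1² = 4 = 2² ⇒ 5 = 1² + 2².
  109: 109 − 1² = 108, 109 − 2² = 105, 109 − 3² = 100 = 10² ⇒ 109 = 3² + 10².
  Combine using the Brahmagupta–Fibonacci identity (a² + b²)(c² + d²) = (ac − bd)² + (ad + bc)² = (ac + bd)² + (ad − bc)²:
  5 · 109 = 545: from (1² + 2²)(3² + 10²), take (1·3 − 2·10, 1·10 + 2·3) = (3 − 20, 10 + 6) = (-17, 16); dropping signs (only squares matter) gives (17, 16); check 17² + 16² = 289 + 256 = 545 ✓.
Step 4: Order so x ≤ y and verify: 16² + 17² = 256 + 289 = 545 = n. ✓

n = 545 = 16² + 17² (one valid representation with x ≤ y).


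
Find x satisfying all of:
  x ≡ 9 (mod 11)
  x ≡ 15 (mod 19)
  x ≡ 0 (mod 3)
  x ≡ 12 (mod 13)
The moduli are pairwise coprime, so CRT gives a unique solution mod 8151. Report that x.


Product of moduli M = 11 · 19 · 3 · 13 = 8151.
Merge one congruence at a time:
  Start: x ≡ 9 (mod 11).
  Combine with x ≡ 15 (mod 19); new modulus lcm = 209.
    Write x = 9 + 11·t and substitute into x ≡ 15 (mod 19): 11·t ≡ 15 − 9 = 6 (mod 19).
    The inverse of 11 mod 19 is 7 (since 11·7 = 77 = 4·19 + 1), so t ≡ 7·6 = 42 ≡ 4 (mod 19).
    Then x = 9 + 11·4 = 53, valid modulo lcm(11, 19) = 209: x ≡ 53 (mod 209).
  Combine with x ≡ 0 (mod 3); new modulus lcm = 627.
    Write x = 53 + 209·t and substitute into x ≡ 0 (mod 3): 209·t ≡ 0 − 53 = -53 (mod 3).
    Reduce coefficients mod 3: 2·t ≡ 1 (mod 3).
    The inverse of 2 mod 3 is 2 (since 2·2 = 4 = 1·3 + 1), so t ≡ 2·1 = 2 ≡ 2 (mod 3).
    Then x = 53 + 209·2 = 471, valid modulo lcm(209, 3) = 627: x ≡ 471 (mod 627).
  Combine with x ≡ 12 (mod 13); new modulus lcm = 8151.
    Write x = 471 + 627·t and substitute into x ≡ 12 (mod 13): 627·t ≡ 12 − 471 = -459 (mod 13).
    Reduce coefficients mod 13: 3·t ≡ 9 (mod 13).
    The inverse of 3 mod 13 is 9 (since 3·9 = 27 = 2·13 + 1), so t ≡ 9·9 = 81 ≡ 3 (mod 13).
    Then x = 471 + 627·3 = 2352, valid modulo lcm(627, 13) = 8151: x ≡ 2352 (mod 8151).
Verify against each original: 2352 mod 11 = 9, 2352 mod 19 = 15, 2352 mod 3 = 0, 2352 mod 13 = 12.

x ≡ 2352 (mod 8151).


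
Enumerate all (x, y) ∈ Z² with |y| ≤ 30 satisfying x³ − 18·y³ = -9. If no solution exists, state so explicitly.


The equation is x³ - 18y³ = -9. For fixed y, x³ = 18·y³ − 9, so a solution requires the RHS to be a perfect cube.
Strategy: iterate y from -30 to 30, compute RHS = 18·y³ − 9, and check whether it is a (positive or negative) perfect cube.
Check small values of y:
  y = 0: RHS = -9 is not a perfect cube.
  y = 1: RHS = 9 is not a perfect cube.
  y = -1: RHS = -27 = (-3)³ ⇒ x = -3 works.
  y = 2: RHS = 135 is not a perfect cube.
  y = -2: RHS = -153 is not a perfect cube.
  y = 3: RHS = 477 is not a perfect cube.
  y = -3: RHS = -495 is not a perfect cube.
Continuing the search up to |y| = 30 finds no further solutions beyond those listed.
Collected solutions: (-3, -1).

Solutions (with |y| ≤ 30): (-3, -1).


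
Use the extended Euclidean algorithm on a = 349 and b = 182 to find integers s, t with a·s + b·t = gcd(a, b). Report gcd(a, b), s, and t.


Euclidean algorithm on (349, 182) — divide until remainder is 0:
  349 = 1 · 182 + 167
  182 = 1 · 167 + 15
  167 = 11 · 15 + 2
  15 = 7 · 2 + 1
  2 = 2 · 1 + 0
gcd(349, 182) = 1.
Track Bezout coefficients alongside the remainders: start with r₀ = 349 = a·1 + b·0 (s = 1, t = 0) and r₁ = 182 = a·0 + b·1 (s = 0, t = 1); each new remainder r_{k+1} = r_{k-1} − q_k·r_k inherits s_{k+1} = s_{k-1} − q_k·s_k, t_{k+1} = t_{k-1} − q_k·t_k, so r_k = a·s_k + b·t_k at every step:
  q = 1: r = 167, s = 1 − 1·0 = 1, t = 0 − 1·1 = -1  (check: 349·1 + 182·(-1) = 167)
  q = 1: r = 15, s = 0 − 1·1 = -1, t = 1 − 1·(-1) = 2  (check: 349·(-1) + 182·2 = 15)
  q = 11: r = 2, s = 1 − 11·(-1) = 12, t = -1 − 11·2 = -23  (check: 349·12 + 182·(-23) = 2)
  q = 7: r = 1, s = -1 − 7·12 = -85, t = 2 − 7·(-23) = 163  (check: 349·(-85) + 182·163 = 1)
The row with r = 1 (the gcd) gives the Bezout coefficients s = -85, t = 163.
Result: 349 · (-85) + 182 · (163) = 1.

gcd(349, 182) = 1; s = -85, t = 163 (check: 349·(-85) + 182·163 = 1).


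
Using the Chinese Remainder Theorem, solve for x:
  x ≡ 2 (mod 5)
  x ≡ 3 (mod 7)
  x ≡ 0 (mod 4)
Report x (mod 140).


Moduli 5, 7, 4 are pairwise coprime; by CRT there is a unique solution modulo M = 5 · 7 · 4 = 140.
Solve pairwise, accumulating the modulus:
  Start with x ≡ 2 (mod 5).
  Combine with x ≡ 3 (mod 7): since gcd(5, 7) = 1, we get a unique residue mod 35.
    Write x = 2 + 5·t and substitute into x ≡ 3 (mod 7): 5·t ≡ 3 − 2 = 1 (mod 7).
    The inverse of 5 mod 7 is 3 (since 5·3 = 15 = 2·7 + 1), so t ≡ 3·1 = 3 ≡ 3 (mod 7).
    Then x = 2 + 5·3 = 17, valid modulo lcm(5, 7) = 35: x ≡ 17 (mod 35).
  Combine with x ≡ 0 (mod 4): since gcd(35, 4) = 1, we get a unique residue mod 140.
    Write x = 17 + 35·t and substitute into x ≡ 0 (mod 4): 35·t ≡ 0 − 17 = -17 (mod 4).
    Reduce coefficients mod 4: 3·t ≡ 3 (mod 4).
    The inverse of 3 mod 4 is 3 (since 3·3 = 9 = 2·4 + 1), so t ≡ 3·3 = 9 ≡ 1 (mod 4).
    Then x = 17 + 35·1 = 52, valid modulo lcm(35, 4) = 140: x ≡ 52 (mod 140).
Verify: 52 mod 5 = 2 ✓, 52 mod 7 = 3 ✓, 52 mod 4 = 0 ✓.

x ≡ 52 (mod 140).


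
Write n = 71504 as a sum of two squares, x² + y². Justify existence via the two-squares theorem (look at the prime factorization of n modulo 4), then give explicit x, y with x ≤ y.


Step 1: Factor n = 71504 = 2^4 · 41 · 109.
Step 2: Check the mod-4 condition on each prime factor: 2 = 2 (special); 41 ≡ 1 (mod 4), exponent 1; 109 ≡ 1 (mod 4), exponent 1.
All primes ≡ 3 (mod 4) appear to even exponent (or don't appear), so by the two-squares theorem n IS expressible as a sum of two squares.
Step 3: Build a representation. Group n = k² · m with k = 4 and m = 41 · 109 = 4469 (a product of primes ≡ 1 (mod 4)); a representation of m scales to one of n via (k·x)² + (k·y)² = k²(x² + y²). Each prime p ≡ 1 (mod 4) is itself a sum of two squares; find a² by testing p − a² for a perfect square:
  41: 41 − 1² = 40, 41 − 2² = 37, 41 − 3² = 32, 41 − 4² = 25 = 5² ⇒ 41 = 4² + 5².
  109: 109 − 1² = 108, 109 − 2² = 105, 109 − 3² = 100 = 10² ⇒ 109 = 3² + 10².
  Combine using the Brahmagupta–Fibonacci identity (a² + b²)(c² + d²) = (ac − bd)² + (ad + bc)² = (ac + bd)² + (ad − bc)²:
  41 · 109 = 4469: from (4² + 5²)(3² + 10²), take (4·3 − 5·10, 4·10 + 5·3) = (12 − 50, 40 + 15) = (-38, 55); dropping signs (only squares matter) gives (38, 55); check 38² + 55² = 1444 + 3025 = 4469 ✓.
  Scale by k = 4: (4·38, 4·55) = (152, 220).
Step 4: Order so x ≤ y and verify: 152² + 220² = 23104 + 48400 = 71504 = n. ✓

n = 71504 = 152² + 220² (one valid representation with x ≤ y).
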